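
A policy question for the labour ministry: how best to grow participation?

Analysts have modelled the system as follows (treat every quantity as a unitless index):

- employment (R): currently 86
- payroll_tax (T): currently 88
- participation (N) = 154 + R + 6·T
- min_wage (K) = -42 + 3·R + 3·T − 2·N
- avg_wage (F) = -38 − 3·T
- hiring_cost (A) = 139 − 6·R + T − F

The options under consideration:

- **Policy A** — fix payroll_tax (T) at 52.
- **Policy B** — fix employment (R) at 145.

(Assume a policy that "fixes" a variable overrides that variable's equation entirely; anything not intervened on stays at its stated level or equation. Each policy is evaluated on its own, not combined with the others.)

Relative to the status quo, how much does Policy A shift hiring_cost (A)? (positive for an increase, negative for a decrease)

Baseline:
  R = 86
  T = 88
  F = -38 − 3·88 = -302
  A = 139 − 6·86 + 88 − (-302) = 13
Policy A (T := 52):
  R = 86
  T = 52
  F = -38 − 3·52 = -194
  A = 139 − 6·86 + 52 − (-194) = -131
Change in A: -131 − 13 = -144

-144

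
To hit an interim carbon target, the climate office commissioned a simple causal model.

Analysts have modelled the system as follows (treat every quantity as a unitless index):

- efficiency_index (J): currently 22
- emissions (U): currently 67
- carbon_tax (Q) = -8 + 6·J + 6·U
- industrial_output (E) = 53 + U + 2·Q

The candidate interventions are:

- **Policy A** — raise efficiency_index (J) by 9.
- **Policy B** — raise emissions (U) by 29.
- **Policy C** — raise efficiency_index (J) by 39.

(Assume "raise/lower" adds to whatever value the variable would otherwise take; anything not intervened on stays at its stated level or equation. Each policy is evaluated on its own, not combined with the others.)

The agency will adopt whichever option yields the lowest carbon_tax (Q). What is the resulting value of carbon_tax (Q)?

580

Policy A (J + 9):
  J = 22 + 9 = 31
  U = 67
  Q = -8 + 6·31 + 6·67 = 580
Policy B (U + 29):
  J = 22
  U = 67 + 29 = 96
  Q = -8 + 6·22 + 6·96 = 700
Policy C (J + 39):
  J = 22 + 39 = 61
  U = 67
  Q = -8 + 6·61 + 6·67 = 760
Comparing — Policy A: Q=580, Policy B: Q=700, Policy C: Q=760. Lowest is 580 (Policy A).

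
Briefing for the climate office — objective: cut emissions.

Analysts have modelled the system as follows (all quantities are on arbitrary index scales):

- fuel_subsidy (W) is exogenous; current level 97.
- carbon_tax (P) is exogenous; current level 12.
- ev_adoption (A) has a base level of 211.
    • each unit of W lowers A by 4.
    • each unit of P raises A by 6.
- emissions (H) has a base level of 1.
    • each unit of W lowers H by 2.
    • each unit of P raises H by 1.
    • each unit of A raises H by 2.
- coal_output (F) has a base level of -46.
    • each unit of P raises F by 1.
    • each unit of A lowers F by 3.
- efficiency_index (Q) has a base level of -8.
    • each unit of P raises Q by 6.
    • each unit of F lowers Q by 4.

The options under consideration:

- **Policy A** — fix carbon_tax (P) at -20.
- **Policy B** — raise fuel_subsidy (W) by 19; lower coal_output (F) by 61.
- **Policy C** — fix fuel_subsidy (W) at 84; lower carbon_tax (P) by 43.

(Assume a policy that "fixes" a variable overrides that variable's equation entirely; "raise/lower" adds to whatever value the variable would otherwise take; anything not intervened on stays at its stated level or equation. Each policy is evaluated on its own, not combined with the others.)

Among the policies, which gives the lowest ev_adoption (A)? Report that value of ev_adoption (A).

-311

Policy A (P := -20):
  W = 97
  P = -20
  A = 211 − 4·97 + 6·(-20) = -297
Policy B (W + 19, F − 61):
  W = 97 + 19 = 116
  P = 12
  A = 211 − 4·116 + 6·12 = -181
Policy C (W := 84, P − 43):
  W = 84
  P = 12 − 43 = -31
  A = 211 − 4·84 + 6·(-31) = -311
Comparing — Policy A: A=-297, Policy B: A=-181, Policy C: A=-311. Lowest is -311 (Policy C).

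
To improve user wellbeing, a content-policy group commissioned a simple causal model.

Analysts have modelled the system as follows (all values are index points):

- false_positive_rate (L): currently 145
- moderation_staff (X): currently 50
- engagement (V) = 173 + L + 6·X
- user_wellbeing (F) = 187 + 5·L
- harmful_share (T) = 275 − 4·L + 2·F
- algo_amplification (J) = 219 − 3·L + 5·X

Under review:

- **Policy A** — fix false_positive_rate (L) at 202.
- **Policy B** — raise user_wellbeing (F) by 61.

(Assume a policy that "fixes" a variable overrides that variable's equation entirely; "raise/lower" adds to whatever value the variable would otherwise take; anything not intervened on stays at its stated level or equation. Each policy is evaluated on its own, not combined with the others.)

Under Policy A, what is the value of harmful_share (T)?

Policy A (L := 202):
  L = 202
  F = 187 + 5·202 = 1197
  T = 275 − 4·202 + 2·1197 = 1861

1861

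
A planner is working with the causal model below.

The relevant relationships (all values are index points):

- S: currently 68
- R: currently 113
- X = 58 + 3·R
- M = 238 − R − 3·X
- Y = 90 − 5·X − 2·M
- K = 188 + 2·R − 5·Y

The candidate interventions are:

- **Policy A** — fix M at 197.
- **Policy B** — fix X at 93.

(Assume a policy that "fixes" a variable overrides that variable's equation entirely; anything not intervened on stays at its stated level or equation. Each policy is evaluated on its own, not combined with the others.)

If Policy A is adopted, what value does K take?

11859

Policy A (M := 197):
  R = 113
  X = 58 + 3·113 = 397
  M = 197
  Y = 90 − 5·397 − 2·197 = -2289
  K = 188 + 2·113 − 5·(-2289) = 11859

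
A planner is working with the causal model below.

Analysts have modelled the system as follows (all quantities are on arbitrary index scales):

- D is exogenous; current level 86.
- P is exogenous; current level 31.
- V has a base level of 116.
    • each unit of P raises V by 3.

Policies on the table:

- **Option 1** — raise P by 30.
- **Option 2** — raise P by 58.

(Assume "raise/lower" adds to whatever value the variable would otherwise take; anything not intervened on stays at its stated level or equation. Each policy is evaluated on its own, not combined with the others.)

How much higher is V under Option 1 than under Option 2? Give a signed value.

-84

Option 1 (P + 30):
  P = 31 + 30 = 61
  V = 116 + 3·61 = 299
Option 2 (P + 58):
  P = 31 + 58 = 89
  V = 116 + 3·89 = 383
V: 299 − 383 = -84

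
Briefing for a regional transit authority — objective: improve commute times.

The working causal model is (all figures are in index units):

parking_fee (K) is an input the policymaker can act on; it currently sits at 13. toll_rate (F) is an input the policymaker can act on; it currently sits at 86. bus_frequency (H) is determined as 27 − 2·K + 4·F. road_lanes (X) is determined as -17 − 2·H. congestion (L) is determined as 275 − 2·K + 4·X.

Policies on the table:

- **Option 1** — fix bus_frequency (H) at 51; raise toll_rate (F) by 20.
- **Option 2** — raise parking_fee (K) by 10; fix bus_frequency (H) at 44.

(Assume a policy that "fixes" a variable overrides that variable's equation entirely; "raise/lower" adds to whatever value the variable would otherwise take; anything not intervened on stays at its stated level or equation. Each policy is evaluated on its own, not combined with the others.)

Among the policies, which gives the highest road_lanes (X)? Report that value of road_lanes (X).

-105

Option 1 (H := 51, F + 20):
  K = 13
  F = 86 + 20 = 106
  H = 51
  X = -17 − 2·51 = -119
Option 2 (K + 10, H := 44):
  K = 13 + 10 = 23
  F = 86
  H = 44
  X = -17 − 2·44 = -105
Comparing — Option 1: X=-119, Option 2: X=-105. Highest is -105 (Option 2).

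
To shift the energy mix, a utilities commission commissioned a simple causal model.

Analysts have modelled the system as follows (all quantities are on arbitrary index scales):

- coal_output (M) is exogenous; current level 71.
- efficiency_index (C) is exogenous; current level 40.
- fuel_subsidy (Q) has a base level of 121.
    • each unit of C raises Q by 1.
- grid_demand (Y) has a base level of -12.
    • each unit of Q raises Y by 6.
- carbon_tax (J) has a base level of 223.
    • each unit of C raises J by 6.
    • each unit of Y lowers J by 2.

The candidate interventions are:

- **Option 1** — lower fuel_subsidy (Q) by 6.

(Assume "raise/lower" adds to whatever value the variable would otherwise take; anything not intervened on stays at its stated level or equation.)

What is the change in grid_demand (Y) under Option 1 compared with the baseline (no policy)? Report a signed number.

-36

Baseline:
  C = 40
  Q = 121 + 40 = 161
  Y = -12 + 6·161 = 954
Option 1 (Q − 6):
  C = 40
  Q = 121 + 40 (−6 from intervention) = 155
  Y = -12 + 6·155 = 918
Change in Y: 918 − 954 = -36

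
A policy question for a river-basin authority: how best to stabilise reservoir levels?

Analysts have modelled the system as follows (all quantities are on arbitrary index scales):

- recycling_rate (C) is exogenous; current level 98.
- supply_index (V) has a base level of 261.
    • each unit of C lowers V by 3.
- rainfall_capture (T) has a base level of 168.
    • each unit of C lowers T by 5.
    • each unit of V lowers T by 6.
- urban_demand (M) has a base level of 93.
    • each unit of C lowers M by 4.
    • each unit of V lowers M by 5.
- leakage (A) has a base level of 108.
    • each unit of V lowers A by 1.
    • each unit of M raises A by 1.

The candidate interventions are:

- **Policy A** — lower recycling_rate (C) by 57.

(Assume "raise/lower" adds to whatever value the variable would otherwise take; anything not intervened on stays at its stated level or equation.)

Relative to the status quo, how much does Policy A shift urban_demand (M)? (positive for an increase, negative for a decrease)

-627

Baseline:
  C = 98
  V = 261 − 3·98 = -33
  M = 93 − 4·98 − 5·(-33) = -134
Policy A (C − 57):
  C = 98 − 57 = 41
  V = 261 − 3·41 = 138
  M = 93 − 4·41 − 5·138 = -761
Change in M: -761 − (-134) = -627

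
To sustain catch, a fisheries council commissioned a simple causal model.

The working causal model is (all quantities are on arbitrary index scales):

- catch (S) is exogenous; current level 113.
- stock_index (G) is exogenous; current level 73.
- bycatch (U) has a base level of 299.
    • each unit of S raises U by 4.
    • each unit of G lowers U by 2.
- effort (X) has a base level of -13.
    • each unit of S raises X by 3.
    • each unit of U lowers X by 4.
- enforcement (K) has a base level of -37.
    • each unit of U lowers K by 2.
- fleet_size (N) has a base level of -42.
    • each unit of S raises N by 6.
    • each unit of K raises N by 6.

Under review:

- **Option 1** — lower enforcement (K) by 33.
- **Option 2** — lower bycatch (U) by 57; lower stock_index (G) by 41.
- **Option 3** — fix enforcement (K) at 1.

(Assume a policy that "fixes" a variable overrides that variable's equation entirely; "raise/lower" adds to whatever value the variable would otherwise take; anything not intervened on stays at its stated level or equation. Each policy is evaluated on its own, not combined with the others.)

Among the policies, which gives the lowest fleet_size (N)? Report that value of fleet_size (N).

-7146

Option 1 (K − 33):
  S = 113
  G = 73
  U = 299 + 4·113 − 2·73 = 605
  K = -37 − 2·605 (−33 from intervention) = -1280
  N = -42 + 6·113 + 6·(-1280) = -7044
Option 2 (U − 57, G − 41):
  S = 113
  G = 73 − 41 = 32
  U = 299 + 4·113 − 2·32 (−57 from intervention) = 630
  K = -37 − 2·630 = -1297
  N = -42 + 6·113 + 6·(-1297) = -7146
Option 3 (K := 1):
  S = 113
  G = 73
  U = 299 + 4·113 − 2·73 = 605
  K = 1
  N = -42 + 6·113 + 6·1 = 642
Comparing — Option 1: N=-7044, Option 2: N=-7146, Option 3: N=642. Lowest is -7146 (Option 2).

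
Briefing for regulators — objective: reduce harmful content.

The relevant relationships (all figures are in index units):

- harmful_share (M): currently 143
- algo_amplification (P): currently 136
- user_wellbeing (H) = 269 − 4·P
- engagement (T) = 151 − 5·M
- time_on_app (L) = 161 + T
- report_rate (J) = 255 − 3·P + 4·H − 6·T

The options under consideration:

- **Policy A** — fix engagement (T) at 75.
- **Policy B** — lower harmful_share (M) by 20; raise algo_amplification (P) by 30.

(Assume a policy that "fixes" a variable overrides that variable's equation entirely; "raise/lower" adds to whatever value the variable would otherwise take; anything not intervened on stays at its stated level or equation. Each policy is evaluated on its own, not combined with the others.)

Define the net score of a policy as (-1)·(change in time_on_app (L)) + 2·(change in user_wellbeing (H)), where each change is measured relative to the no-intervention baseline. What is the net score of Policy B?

Baseline:
  M = 143
  P = 136
  H = 269 − 4·136 = -275
  T = 151 − 5·143 = -564
  L = 161 + (-564) = -403
Policy B (M − 20, P + 30):
  M = 143 − 20 = 123
  P = 136 + 30 = 166
  H = 269 − 4·166 = -395
  T = 151 − 5·123 = -464
  L = 161 + (-464) = -303
ΔL = -303 − (-403) = 100; ΔH = -395 − (-275) = -120
Score = (-1)·100 + 2·(-120) = -340

-340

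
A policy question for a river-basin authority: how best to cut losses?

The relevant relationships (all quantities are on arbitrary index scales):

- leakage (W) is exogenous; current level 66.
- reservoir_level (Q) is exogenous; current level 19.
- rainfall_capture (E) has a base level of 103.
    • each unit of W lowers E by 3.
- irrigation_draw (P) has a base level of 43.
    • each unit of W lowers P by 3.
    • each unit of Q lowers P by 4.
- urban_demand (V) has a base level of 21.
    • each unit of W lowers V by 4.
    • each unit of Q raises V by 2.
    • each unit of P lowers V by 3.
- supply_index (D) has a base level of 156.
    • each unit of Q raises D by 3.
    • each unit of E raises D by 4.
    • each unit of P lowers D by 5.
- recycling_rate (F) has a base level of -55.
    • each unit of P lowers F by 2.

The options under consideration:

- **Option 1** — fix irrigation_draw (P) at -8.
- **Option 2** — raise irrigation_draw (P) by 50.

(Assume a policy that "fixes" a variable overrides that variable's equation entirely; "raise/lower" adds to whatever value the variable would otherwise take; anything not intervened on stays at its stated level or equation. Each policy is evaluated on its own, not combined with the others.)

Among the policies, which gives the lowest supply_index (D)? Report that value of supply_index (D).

-127

Option 1 (P := -8):
  W = 66
  Q = 19
  E = 103 − 3·66 = -95
  P = -8
  D = 156 + 3·19 + 4·(-95) − 5·(-8) = -127
Option 2 (P + 50):
  W = 66
  Q = 19
  E = 103 − 3·66 = -95
  P = 43 − 3·66 − 4·19 (+50 from intervention) = -181
  D = 156 + 3·19 + 4·(-95) − 5·(-181) = 738
Comparing — Option 1: D=-127, Option 2: D=738. Lowest is -127 (Option 1).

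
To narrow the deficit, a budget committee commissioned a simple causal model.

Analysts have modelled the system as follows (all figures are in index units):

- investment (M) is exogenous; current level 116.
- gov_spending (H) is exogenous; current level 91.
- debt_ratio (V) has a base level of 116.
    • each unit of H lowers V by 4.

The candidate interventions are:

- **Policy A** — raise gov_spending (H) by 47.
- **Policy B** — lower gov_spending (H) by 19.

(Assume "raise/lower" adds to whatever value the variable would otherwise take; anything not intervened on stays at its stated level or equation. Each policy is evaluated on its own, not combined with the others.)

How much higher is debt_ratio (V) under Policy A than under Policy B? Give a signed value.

Policy A (H + 47):
  H = 91 + 47 = 138
  V = 116 − 4·138 = -436
Policy B (H − 19):
  H = 91 − 19 = 72
  V = 116 − 4·72 = -172
V: -436 − (-172) = -264

-264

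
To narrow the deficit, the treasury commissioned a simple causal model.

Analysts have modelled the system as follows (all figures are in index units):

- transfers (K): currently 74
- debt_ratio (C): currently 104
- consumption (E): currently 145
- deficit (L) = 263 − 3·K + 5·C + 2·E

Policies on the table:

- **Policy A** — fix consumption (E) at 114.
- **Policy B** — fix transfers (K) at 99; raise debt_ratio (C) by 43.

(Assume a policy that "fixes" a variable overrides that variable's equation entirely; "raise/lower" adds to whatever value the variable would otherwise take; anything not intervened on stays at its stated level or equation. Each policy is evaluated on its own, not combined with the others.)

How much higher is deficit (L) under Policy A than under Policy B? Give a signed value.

Policy A (E := 114):
  K = 74
  C = 104
  E = 114
  L = 263 − 3·74 + 5·104 + 2·114 = 789
Policy B (K := 99, C + 43):
  K = 99
  C = 104 + 43 = 147
  E = 145
  L = 263 − 3·99 + 5·147 + 2·145 = 991
L: 789 − 991 = -202

-202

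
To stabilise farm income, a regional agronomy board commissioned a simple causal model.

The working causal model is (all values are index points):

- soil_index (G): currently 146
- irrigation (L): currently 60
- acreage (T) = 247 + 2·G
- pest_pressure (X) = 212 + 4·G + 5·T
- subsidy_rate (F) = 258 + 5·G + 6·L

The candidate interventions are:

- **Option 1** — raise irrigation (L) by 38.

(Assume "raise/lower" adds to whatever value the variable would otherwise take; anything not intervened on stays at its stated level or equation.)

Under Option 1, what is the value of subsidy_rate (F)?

1576

Option 1 (L + 38):
  G = 146
  L = 60 + 38 = 98
  F = 258 + 5·146 + 6·98 = 1576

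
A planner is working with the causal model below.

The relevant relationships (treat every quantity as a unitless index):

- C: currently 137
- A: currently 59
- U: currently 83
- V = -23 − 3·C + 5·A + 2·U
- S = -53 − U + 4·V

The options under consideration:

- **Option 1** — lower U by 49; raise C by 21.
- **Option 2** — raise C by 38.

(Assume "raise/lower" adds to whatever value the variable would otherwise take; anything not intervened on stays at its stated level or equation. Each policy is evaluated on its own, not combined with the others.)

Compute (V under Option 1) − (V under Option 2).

Option 1 (U − 49, C + 21):
  C = 137 + 21 = 158
  A = 59
  U = 83 − 49 = 34
  V = -23 − 3·158 + 5·59 + 2·34 = -134
Option 2 (C + 38):
  C = 137 + 38 = 175
  A = 59
  U = 83
  V = -23 − 3·175 + 5·59 + 2·83 = -87
V: -134 − (-87) = -47

-47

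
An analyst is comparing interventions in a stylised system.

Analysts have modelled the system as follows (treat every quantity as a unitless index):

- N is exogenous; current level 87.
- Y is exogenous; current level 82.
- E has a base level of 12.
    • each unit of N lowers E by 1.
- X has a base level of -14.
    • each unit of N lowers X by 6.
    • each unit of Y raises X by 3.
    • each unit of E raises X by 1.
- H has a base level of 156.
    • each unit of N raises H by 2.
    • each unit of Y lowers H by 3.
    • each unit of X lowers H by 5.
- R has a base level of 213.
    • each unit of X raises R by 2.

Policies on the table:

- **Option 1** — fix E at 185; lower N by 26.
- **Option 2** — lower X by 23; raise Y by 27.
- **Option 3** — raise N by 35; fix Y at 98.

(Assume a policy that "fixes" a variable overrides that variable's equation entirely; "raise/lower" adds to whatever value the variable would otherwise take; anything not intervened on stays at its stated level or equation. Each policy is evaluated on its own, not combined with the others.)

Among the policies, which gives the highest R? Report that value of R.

Option 1 (E := 185, N − 26):
  N = 87 − 26 = 61
  Y = 82
  E = 185
  X = -14 − 6·61 + 3·82 + 185 = 51
  R = 213 + 2·51 = 315
Option 2 (X − 23, Y + 27):
  N = 87
  Y = 82 + 27 = 109
  E = 12 − 87 = -75
  X = -14 − 6·87 + 3·109 + (-75) (−23 from intervention) = -307
  R = 213 + 2·(-307) = -401
Option 3 (N + 35, Y := 98):
  N = 87 + 35 = 122
  Y = 98
  E = 12 − 122 = -110
  X = -14 − 6·122 + 3·98 + (-110) = -562
  R = 213 + 2·(-562) = -911
Comparing — Option 1: R=315, Option 2: R=-401, Option 3: R=-911. Highest is 315 (Option 1).

315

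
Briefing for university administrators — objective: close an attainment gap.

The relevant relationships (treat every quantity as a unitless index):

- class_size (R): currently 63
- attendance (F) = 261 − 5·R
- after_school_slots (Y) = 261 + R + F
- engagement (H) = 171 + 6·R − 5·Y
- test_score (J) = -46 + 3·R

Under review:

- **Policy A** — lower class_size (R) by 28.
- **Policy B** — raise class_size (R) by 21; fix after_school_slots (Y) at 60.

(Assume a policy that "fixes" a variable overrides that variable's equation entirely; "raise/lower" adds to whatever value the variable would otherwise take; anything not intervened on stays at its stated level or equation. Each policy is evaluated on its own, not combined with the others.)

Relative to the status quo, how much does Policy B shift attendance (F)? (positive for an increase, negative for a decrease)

-105

Baseline:
  R = 63
  F = 261 − 5·63 = -54
Policy B (R + 21, Y := 60):
  R = 63 + 21 = 84
  F = 261 − 5·84 = -159
Change in F: -159 − (-54) = -105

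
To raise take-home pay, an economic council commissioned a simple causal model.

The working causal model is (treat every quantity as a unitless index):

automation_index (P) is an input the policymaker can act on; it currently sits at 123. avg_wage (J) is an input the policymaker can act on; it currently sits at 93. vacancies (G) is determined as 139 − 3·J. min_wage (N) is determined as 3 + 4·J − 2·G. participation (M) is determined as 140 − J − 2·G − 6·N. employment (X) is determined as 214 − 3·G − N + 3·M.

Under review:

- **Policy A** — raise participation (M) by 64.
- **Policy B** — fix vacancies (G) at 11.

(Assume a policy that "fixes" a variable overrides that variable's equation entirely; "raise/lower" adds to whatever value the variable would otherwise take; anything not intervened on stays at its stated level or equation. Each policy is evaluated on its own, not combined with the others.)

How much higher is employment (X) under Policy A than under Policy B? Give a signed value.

-4187

Policy A (M + 64):
  J = 93
  G = 139 − 3·93 = -140
  N = 3 + 4·93 − 2·(-140) = 655
  M = 140 − 93 − 2·(-140) − 6·655 (+64 from intervention) = -3539
  X = 214 − 3·(-140) − 655 + 3·(-3539) = -10638
Policy B (G := 11):
  J = 93
  G = 11
  N = 3 + 4·93 − 2·11 = 353
  M = 140 − 93 − 2·11 − 6·353 = -2093
  X = 214 − 3·11 − 353 + 3·(-2093) = -6451
X: -10638 − (-6451) = -4187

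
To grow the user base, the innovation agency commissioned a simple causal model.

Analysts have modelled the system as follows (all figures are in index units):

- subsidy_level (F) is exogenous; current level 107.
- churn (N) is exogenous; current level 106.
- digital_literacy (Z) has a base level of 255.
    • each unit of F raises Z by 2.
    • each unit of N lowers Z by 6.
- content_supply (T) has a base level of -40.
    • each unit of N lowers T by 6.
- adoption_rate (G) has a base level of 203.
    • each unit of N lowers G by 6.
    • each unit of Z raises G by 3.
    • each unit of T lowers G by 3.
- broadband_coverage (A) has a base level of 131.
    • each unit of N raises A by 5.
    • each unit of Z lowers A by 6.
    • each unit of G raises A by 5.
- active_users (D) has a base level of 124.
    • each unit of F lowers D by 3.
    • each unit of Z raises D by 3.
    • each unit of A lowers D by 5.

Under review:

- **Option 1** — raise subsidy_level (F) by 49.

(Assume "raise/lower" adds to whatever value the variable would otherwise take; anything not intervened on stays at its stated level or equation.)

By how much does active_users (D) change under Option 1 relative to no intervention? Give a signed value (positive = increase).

Baseline:
  F = 107
  N = 106
  Z = 255 + 2·107 − 6·106 = -167
  T = -40 − 6·106 = -676
  G = 203 − 6·106 + 3·(-167) − 3·(-676) = 1094
  A = 131 + 5·106 − 6·(-167) + 5·1094 = 7133
  D = 124 − 3·107 + 3·(-167) − 5·7133 = -36363
Option 1 (F + 49):
  F = 107 + 49 = 156
  N = 106
  Z = 255 + 2·156 − 6·106 = -69
  T = -40 − 6·106 = -676
  G = 203 − 6·106 + 3·(-69) − 3·(-676) = 1388
  A = 131 + 5·106 − 6·(-69) + 5·1388 = 8015
  D = 124 − 3·156 + 3·(-69) − 5·8015 = -40626
Change in D: -40626 − (-36363) = -4263

-4263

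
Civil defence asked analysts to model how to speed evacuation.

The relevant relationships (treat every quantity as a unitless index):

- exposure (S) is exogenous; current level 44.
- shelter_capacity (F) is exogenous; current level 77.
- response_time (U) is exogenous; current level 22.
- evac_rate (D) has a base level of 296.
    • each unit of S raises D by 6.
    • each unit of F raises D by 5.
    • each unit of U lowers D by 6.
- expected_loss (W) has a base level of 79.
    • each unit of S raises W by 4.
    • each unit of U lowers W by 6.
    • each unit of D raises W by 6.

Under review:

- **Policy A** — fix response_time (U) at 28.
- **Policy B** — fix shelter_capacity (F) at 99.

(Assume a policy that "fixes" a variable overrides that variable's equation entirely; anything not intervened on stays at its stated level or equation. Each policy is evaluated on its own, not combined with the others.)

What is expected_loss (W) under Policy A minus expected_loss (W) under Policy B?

Policy A (U := 28):
  S = 44
  F = 77
  U = 28
  D = 296 + 6·44 + 5·77 − 6·28 = 777
  W = 79 + 4·44 − 6·28 + 6·777 = 4749
Policy B (F := 99):
  S = 44
  F = 99
  U = 22
  D = 296 + 6·44 + 5·99 − 6·22 = 923
  W = 79 + 4·44 − 6·22 + 6·923 = 5661
W: 4749 − 5661 = -912

-912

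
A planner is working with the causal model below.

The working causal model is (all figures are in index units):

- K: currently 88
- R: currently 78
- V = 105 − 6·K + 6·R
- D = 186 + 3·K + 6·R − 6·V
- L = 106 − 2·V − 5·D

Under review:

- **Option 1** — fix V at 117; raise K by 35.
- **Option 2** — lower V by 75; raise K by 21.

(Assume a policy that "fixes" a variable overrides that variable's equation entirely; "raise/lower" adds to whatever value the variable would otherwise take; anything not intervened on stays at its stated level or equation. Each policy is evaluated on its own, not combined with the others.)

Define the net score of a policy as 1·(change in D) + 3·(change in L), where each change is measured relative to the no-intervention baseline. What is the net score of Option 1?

4146

Baseline:
  K = 88
  R = 78
  V = 105 − 6·88 + 6·78 = 45
  D = 186 + 3·88 + 6·78 − 6·45 = 648
  L = 106 − 2·45 − 5·648 = -3224
Option 1 (V := 117, K + 35):
  K = 88 + 35 = 123
  R = 78
  V = 117
  D = 186 + 3·123 + 6·78 − 6·117 = 321
  L = 106 − 2·117 − 5·321 = -1733
ΔD = 321 − 648 = -327; ΔL = -1733 − (-3224) = 1491
Score = 1·(-327) + 3·1491 = 4146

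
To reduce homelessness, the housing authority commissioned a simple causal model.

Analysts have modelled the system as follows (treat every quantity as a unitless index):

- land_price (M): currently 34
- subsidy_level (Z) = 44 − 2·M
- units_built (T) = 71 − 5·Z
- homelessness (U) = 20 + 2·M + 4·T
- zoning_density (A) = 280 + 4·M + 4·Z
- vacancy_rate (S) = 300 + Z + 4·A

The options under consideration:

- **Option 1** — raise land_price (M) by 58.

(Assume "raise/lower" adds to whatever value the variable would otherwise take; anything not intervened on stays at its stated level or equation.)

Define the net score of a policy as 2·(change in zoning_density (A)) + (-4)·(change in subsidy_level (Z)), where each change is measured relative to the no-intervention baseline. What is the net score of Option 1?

0

Baseline:
  M = 34
  Z = 44 − 2·34 = -24
  A = 280 + 4·34 + 4·(-24) = 320
Option 1 (M + 58):
  M = 34 + 58 = 92
  Z = 44 − 2·92 = -140
  A = 280 + 4·92 + 4·(-140) = 88
ΔA = 88 − 320 = -232; ΔZ = -140 − (-24) = -116
Score = 2·(-232) + (-4)·(-116) = 0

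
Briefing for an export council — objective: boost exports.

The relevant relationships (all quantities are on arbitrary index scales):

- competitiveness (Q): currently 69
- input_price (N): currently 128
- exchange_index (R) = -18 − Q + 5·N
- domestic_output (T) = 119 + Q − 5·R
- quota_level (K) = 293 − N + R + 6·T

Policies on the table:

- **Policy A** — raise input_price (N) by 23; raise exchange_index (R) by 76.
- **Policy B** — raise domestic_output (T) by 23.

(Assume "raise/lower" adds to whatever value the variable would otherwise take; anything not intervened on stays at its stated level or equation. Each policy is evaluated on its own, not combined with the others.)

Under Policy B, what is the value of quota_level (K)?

Policy B (T + 23):
  Q = 69
  N = 128
  R = -18 − 69 + 5·128 = 553
  T = 119 + 69 − 5·553 (+23 from intervention) = -2554
  K = 293 − 128 + 553 + 6·(-2554) = -14606

-14606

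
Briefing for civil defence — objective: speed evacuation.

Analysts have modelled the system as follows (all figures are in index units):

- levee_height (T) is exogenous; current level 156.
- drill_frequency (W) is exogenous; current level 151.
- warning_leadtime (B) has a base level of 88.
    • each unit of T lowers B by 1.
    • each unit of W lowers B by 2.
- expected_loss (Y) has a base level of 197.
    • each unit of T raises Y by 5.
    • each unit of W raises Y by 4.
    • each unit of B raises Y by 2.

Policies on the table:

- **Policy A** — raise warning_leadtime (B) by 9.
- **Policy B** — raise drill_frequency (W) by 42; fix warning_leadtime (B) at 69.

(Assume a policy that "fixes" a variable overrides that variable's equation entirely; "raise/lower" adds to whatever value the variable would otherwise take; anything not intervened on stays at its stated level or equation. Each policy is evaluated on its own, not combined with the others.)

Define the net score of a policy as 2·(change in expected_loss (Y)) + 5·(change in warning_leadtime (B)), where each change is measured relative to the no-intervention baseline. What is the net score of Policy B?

Baseline:
  T = 156
  W = 151
  B = 88 − 156 − 2·151 = -370
  Y = 197 + 5·156 + 4·151 + 2·(-370) = 841
Policy B (W + 42, B := 69):
  T = 156
  W = 151 + 42 = 193
  B = 69
  Y = 197 + 5·156 + 4·193 + 2·69 = 1887
ΔY = 1887 − 841 = 1046; ΔB = 69 − (-370) = 439
Score = 2·1046 + 5·439 = 4287

4287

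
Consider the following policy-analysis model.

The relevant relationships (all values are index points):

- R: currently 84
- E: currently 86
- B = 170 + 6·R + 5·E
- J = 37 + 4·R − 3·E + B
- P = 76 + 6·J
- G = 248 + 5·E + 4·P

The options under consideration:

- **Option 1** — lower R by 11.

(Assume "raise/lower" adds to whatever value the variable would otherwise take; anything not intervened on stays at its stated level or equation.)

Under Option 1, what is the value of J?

1109

Option 1 (R − 11):
  R = 84 − 11 = 73
  E = 86
  B = 170 + 6·73 + 5·86 = 1038
  J = 37 + 4·73 − 3·86 + 1038 = 1109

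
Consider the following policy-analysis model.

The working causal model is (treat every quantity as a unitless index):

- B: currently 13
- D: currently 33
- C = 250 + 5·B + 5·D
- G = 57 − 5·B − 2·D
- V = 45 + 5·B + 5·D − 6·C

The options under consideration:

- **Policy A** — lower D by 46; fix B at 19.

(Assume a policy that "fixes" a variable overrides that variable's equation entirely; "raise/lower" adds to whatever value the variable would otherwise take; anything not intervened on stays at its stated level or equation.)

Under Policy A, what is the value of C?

280

Policy A (D − 46, B := 19):
  B = 19
  D = 33 − 46 = -13
  C = 250 + 5·19 + 5·(-13) = 280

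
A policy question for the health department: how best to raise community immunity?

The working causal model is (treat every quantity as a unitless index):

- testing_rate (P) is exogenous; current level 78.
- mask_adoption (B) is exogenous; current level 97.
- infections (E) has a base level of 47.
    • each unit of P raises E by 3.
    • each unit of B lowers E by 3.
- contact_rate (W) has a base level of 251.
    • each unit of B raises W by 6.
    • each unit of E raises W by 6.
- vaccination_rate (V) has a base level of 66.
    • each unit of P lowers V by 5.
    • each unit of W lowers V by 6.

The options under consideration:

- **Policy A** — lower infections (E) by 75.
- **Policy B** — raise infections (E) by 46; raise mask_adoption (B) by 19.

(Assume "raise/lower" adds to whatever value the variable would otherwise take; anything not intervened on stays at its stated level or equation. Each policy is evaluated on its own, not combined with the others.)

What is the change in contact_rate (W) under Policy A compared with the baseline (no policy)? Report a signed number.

Baseline:
  P = 78
  B = 97
  E = 47 + 3·78 − 3·97 = -10
  W = 251 + 6·97 + 6·(-10) = 773
Policy A (E − 75):
  P = 78
  B = 97
  E = 47 + 3·78 − 3·97 (−75 from intervention) = -85
  W = 251 + 6·97 + 6·(-85) = 323
Change in W: 323 − 773 = -450

-450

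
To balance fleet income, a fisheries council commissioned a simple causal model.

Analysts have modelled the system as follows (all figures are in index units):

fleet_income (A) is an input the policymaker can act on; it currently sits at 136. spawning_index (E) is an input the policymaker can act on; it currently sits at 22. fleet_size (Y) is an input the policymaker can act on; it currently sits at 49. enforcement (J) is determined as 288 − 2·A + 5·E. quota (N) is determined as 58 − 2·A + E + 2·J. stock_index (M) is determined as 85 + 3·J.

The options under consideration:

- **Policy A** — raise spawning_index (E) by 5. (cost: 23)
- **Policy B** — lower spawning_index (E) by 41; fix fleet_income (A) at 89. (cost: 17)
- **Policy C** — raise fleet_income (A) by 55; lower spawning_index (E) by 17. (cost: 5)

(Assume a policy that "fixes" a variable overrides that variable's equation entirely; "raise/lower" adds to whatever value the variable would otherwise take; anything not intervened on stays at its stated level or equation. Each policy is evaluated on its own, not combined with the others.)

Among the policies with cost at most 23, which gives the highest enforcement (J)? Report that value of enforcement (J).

Policy A (E + 5):
  A = 136
  E = 22 + 5 = 27
  J = 288 − 2·136 + 5·27 = 151
Policy B (E − 41, A := 89):
  A = 89
  E = 22 − 41 = -19
  J = 288 − 2·89 + 5·(-19) = 15
Policy C (A + 55, E − 17):
  A = 136 + 55 = 191
  E = 22 − 17 = 5
  J = 288 − 2·191 + 5·5 = -69
Comparing — Policy A: J=151, Policy B: J=15, Policy C: J=-69. Highest is 151 (Policy A).

151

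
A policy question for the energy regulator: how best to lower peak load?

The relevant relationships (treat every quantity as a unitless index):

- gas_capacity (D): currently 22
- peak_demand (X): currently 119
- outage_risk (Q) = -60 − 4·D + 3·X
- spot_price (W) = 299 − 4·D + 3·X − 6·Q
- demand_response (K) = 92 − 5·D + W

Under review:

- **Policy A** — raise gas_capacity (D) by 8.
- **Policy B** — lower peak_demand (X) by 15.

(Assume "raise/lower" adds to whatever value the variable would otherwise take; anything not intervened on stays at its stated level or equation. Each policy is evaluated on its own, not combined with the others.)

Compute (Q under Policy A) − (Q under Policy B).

Policy A (D + 8):
  D = 22 + 8 = 30
  X = 119
  Q = -60 − 4·30 + 3·119 = 177
Policy B (X − 15):
  D = 22
  X = 119 − 15 = 104
  Q = -60 − 4·22 + 3·104 = 164
Q: 177 − 164 = 13

13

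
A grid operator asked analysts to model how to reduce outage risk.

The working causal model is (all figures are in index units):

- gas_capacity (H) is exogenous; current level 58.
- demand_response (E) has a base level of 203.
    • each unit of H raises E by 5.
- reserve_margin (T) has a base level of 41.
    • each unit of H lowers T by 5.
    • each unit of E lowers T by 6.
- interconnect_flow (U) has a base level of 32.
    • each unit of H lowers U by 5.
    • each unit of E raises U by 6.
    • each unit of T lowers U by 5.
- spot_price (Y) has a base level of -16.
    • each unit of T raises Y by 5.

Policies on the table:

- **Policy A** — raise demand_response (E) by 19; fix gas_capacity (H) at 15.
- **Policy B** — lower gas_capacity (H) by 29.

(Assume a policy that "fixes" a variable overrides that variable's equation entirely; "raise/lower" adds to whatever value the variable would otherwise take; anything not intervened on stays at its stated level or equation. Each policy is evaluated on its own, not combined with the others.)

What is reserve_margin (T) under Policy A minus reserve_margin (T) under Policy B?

376

Policy A (E + 19, H := 15):
  H = 15
  E = 203 + 5·15 (+19 from intervention) = 297
  T = 41 − 5·15 − 6·297 = -1816
Policy B (H − 29):
  H = 58 − 29 = 29
  E = 203 + 5·29 = 348
  T = 41 − 5·29 − 6·348 = -2192
T: -1816 − (-2192) = 376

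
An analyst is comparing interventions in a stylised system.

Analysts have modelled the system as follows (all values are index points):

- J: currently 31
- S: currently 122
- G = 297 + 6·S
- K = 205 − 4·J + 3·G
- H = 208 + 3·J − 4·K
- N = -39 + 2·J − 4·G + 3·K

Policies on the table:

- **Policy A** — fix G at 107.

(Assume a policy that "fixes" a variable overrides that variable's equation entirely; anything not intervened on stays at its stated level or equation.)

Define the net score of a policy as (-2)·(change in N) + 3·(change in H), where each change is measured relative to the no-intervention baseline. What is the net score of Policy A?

42412

Baseline:
  J = 31
  S = 122
  G = 297 + 6·122 = 1029
  K = 205 − 4·31 + 3·1029 = 3168
  H = 208 + 3·31 − 4·3168 = -12371
  N = -39 + 2·31 − 4·1029 + 3·3168 = 5411
Policy A (G := 107):
  J = 31
  S = 122
  G = 107
  K = 205 − 4·31 + 3·107 = 402
  H = 208 + 3·31 − 4·402 = -1307
  N = -39 + 2·31 − 4·107 + 3·402 = 801
ΔN = 801 − 5411 = -4610; ΔH = -1307 − (-12371) = 11064
Score = (-2)·(-4610) + 3·11064 = 42412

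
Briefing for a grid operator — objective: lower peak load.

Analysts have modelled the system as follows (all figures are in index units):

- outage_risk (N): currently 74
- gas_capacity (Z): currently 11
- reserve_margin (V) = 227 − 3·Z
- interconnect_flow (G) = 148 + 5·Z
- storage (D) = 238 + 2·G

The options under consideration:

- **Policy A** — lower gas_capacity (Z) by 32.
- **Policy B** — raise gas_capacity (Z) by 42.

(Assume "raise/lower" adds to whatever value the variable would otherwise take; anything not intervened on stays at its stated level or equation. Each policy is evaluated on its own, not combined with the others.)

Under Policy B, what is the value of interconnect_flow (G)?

413

Policy B (Z + 42):
  Z = 11 + 42 = 53
  G = 148 + 5·53 = 413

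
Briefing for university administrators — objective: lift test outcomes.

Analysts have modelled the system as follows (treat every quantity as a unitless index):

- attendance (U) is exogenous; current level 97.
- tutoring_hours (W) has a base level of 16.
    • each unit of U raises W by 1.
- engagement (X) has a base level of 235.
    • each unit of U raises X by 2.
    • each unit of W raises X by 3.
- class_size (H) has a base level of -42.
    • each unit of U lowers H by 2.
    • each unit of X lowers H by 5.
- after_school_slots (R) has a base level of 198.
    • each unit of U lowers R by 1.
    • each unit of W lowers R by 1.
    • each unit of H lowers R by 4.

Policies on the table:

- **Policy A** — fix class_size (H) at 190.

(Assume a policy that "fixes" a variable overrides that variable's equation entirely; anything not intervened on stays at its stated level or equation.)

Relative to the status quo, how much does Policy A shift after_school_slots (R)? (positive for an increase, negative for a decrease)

Baseline:
  U = 97
  W = 16 + 97 = 113
  X = 235 + 2·97 + 3·113 = 768
  H = -42 − 2·97 − 5·768 = -4076
  R = 198 − 97 − 113 − 4·(-4076) = 16292
Policy A (H := 190):
  U = 97
  W = 16 + 97 = 113
  X = 235 + 2·97 + 3·113 = 768
  H = 190
  R = 198 − 97 − 113 − 4·190 = -772
Change in R: -772 − 16292 = -17064

-17064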